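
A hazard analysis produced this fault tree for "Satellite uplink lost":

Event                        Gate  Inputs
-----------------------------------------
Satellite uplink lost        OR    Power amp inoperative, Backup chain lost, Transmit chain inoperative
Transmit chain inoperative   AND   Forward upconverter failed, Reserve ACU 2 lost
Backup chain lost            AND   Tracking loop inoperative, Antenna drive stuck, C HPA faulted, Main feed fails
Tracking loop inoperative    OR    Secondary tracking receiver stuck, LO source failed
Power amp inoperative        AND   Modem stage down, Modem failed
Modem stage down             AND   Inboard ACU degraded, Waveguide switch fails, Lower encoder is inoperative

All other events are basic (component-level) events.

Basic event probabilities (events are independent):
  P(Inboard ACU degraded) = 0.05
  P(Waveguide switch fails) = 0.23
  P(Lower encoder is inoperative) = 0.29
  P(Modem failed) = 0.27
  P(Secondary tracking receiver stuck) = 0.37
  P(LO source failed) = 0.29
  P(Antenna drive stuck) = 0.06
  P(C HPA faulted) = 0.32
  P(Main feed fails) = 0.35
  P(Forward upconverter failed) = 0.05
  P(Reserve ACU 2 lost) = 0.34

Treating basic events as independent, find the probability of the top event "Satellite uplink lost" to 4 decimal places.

P(Modem stage down) [AND] = 0.05 × 0.23 × 0.29 = 0.003335
P(Power amp inoperative) [AND] = 0.003335 × 0.27 = 0.000900
P(Tracking loop inoperative) [OR] = 1 − (1−0.37) × (1−0.29) = 0.552700
P(Backup chain lost) [AND] = 0.552700 × 0.06 × 0.32 × 0.35 = 0.003714
P(Transmit chain inoperative) [AND] = 0.05 × 0.34 = 0.017000
P(Satellite uplink lost) [OR] = 1 − (1−0.000900) × (1−0.003714) × (1−0.017000) = 0.021532
Rounded to 4 decimal places: P(Satellite uplink lost) ≈ 0.0215.

0.0215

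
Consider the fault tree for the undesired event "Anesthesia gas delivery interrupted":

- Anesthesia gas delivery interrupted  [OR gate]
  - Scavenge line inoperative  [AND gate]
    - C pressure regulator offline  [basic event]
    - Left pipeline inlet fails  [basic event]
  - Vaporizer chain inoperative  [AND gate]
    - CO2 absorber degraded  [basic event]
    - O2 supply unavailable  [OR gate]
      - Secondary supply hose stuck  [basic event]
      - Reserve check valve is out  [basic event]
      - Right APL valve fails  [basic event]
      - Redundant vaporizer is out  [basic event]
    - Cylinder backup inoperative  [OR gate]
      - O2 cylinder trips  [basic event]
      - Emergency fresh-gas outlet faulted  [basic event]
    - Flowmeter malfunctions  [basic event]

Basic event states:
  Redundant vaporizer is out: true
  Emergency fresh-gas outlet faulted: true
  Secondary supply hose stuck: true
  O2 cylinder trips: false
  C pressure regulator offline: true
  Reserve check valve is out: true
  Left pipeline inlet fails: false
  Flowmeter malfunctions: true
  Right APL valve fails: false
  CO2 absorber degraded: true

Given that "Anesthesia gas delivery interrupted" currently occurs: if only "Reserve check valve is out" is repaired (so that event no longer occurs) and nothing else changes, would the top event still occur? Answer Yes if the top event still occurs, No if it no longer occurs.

Counterfactual: set "Reserve check valve is out" to not occurred.
Scavenge line inoperative [AND]: C pressure regulator offline=occurs, Left pipeline inlet fails=not → not all inputs occur → does not occur.
O2 supply unavailable [OR]: Secondary supply hose stuck=occurs, Reserve check valve is out=not, Right APL valve fails=not, Redundant vaporizer is out=occurs → at least one input occurs → occurs.
Cylinder backup inoperative [OR]: O2 cylinder trips=not, Emergency fresh-gas outlet faulted=occurs → at least one input occurs → occurs.
Vaporizer chain inoperative [AND]: CO2 absorber degraded=occurs, O2 supply unavailable=occurs, Cylinder backup inoperative=occurs, Flowmeter malfunctions=occurs → all inputs occur → occurs.
Anesthesia gas delivery interrupted [OR]: Scavenge line inoperative=not, Vaporizer chain inoperative=occurs → at least one input occurs → occurs.

Yes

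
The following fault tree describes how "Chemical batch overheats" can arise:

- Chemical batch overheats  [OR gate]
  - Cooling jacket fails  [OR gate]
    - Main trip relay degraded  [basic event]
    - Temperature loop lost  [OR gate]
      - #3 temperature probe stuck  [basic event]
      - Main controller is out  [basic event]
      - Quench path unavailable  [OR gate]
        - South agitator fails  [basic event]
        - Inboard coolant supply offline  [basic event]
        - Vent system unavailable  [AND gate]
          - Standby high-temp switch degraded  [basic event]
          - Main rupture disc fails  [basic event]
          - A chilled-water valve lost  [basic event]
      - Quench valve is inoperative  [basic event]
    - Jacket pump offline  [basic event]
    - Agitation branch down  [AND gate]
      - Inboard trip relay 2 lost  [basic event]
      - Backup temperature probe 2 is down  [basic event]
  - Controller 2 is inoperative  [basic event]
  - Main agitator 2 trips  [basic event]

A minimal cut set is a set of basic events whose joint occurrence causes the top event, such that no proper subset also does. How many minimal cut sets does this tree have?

Vent system unavailable [AND]: one cut set from each child combined → 1 × 1 × 1 = 1 cut set(s).
Quench path unavailable [OR]: union of children's cut sets → 3 cut set(s).
Temperature loop lost [OR]: union of children's cut sets → 6 cut set(s).
Agitation branch down [AND]: one cut set from each child combined → 1 × 1 = 1 cut set(s).
Cooling jacket fails [OR]: union of children's cut sets → 9 cut set(s).
Chemical batch overheats [OR]: union of children's cut sets → 11 cut set(s).

11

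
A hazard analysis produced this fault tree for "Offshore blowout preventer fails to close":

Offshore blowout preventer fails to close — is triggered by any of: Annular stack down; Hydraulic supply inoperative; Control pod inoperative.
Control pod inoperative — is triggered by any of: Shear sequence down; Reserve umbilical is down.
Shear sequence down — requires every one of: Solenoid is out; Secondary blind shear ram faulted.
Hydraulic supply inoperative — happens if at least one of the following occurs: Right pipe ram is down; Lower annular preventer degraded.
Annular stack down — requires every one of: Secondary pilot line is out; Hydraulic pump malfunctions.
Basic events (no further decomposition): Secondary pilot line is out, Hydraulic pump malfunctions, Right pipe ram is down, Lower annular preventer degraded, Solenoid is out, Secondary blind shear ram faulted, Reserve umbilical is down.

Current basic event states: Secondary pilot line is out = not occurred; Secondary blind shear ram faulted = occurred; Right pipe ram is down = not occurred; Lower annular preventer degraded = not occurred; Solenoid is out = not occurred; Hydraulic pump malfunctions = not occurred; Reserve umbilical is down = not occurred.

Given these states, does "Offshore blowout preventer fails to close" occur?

No

Annular stack down [AND]: Secondary pilot line is out=not, Hydraulic pump malfunctions=not → not all inputs occur → does not occur.
Hydraulic supply inoperative [OR]: Right pipe ram is down=not, Lower annular preventer degraded=not → no input occurs → does not occur.
Shear sequence down [AND]: Solenoid is out=not, Secondary blind shear ram faulted=occurs → not all inputs occur → does not occur.
Control pod inoperative [OR]: Shear sequence down=not, Reserve umbilical is down=not → no input occurs → does not occur.
Offshore blowout preventer fails to close [OR]: Annular stack down=not, Hydraulic supply inoperative=not, Control pod inoperative=not → no input occurs → does not occur.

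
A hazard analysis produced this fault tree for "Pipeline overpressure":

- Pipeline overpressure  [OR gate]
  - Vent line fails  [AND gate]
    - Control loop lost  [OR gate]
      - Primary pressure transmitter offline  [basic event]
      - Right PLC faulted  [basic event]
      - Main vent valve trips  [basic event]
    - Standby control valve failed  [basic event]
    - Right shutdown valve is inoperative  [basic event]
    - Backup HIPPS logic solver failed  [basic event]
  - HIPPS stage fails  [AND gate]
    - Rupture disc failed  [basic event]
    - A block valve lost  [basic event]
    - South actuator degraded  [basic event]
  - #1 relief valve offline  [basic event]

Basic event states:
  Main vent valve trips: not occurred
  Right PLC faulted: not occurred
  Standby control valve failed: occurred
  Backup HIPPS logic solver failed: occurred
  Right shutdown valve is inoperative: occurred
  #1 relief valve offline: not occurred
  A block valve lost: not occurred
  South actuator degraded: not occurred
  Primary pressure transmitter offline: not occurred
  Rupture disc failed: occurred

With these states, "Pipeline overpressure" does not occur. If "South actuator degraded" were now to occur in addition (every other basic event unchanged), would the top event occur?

No

Counterfactual: set "South actuator degraded" to occurred.
Control loop lost [OR]: Primary pressure transmitter offline=not, Right PLC faulted=not, Main vent valve trips=not → no input occurs → does not occur.
Vent line fails [AND]: Control loop lost=not, Standby control valve failed=occurs, Right shutdown valve is inoperative=occurs, Backup HIPPS logic solver failed=occurs → not all inputs occur → does not occur.
HIPPS stage fails [AND]: Rupture disc failed=occurs, A block valve lost=not, South actuator degraded=occurs → not all inputs occur → does not occur.
Pipeline overpressure [OR]: Vent line fails=not, HIPPS stage fails=not, #1 relief valve offline=not → no input occurs → does not occur.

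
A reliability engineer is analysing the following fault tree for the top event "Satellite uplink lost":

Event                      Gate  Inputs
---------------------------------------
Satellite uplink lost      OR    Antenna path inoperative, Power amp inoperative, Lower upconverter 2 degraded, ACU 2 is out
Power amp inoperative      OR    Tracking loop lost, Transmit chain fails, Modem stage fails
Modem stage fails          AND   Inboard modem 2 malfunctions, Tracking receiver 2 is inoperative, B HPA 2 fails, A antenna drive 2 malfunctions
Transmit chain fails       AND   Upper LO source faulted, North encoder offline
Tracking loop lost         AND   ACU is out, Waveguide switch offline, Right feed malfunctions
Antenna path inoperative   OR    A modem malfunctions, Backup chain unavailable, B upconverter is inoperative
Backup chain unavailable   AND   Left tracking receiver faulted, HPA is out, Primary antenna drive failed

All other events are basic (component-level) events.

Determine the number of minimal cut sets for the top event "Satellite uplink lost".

8

Backup chain unavailable [AND]: one cut set from each child combined → 1 × 1 × 1 = 1 cut set(s).
Antenna path inoperative [OR]: union of children's cut sets → 3 cut set(s).
Tracking loop lost [AND]: one cut set from each child combined → 1 × 1 × 1 = 1 cut set(s).
Transmit chain fails [AND]: one cut set from each child combined → 1 × 1 = 1 cut set(s).
Modem stage fails [AND]: one cut set from each child combined → 1 × 1 × 1 × 1 = 1 cut set(s).
Power amp inoperative [OR]: union of children's cut sets → 3 cut set(s).
Satellite uplink lost [OR]: union of children's cut sets → 8 cut set(s).
Minimal cut sets: {A modem malfunctions}; {HPA is out, Left tracking receiver faulted, Primary antenna drive failed}; {B upconverter is inoperative}; {ACU is out, Right feed malfunctions, Waveguide switch offline}; {North encoder offline, Upper LO source faulted}; {A antenna drive 2 malfunctions, B HPA 2 fails, Inboard modem 2 malfunctions, Tracking receiver 2 is inoperative}; {Lower upconverter 2 degraded}; {ACU 2 is out}.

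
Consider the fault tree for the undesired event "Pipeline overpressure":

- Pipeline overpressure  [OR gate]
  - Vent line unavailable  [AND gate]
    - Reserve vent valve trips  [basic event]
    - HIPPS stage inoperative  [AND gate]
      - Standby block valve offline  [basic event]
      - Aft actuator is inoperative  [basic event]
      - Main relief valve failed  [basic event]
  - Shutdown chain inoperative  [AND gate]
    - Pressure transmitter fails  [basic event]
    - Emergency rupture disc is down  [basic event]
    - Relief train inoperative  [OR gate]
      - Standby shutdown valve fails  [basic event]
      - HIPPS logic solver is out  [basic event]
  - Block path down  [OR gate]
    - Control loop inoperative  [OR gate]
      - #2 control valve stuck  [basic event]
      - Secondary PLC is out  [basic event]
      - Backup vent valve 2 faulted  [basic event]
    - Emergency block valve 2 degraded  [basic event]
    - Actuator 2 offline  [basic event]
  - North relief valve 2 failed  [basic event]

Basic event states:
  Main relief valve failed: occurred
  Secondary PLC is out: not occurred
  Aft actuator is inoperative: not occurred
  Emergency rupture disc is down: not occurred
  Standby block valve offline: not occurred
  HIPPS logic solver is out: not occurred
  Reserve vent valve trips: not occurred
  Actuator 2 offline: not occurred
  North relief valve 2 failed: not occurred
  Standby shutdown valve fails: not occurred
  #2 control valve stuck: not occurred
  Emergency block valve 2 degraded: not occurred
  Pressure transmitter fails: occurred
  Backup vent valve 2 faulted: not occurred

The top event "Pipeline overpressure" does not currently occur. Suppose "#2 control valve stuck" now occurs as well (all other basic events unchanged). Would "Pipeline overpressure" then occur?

Yes

Counterfactual: set "#2 control valve stuck" to occurred.
HIPPS stage inoperative [AND]: Standby block valve offline=not, Aft actuator is inoperative=not, Main relief valve failed=occurs → not all inputs occur → does not occur.
Vent line unavailable [AND]: Reserve vent valve trips=not, HIPPS stage inoperative=not → not all inputs occur → does not occur.
Relief train inoperative [OR]: Standby shutdown valve fails=not, HIPPS logic solver is out=not → no input occurs → does not occur.
Shutdown chain inoperative [AND]: Pressure transmitter fails=occurs, Emergency rupture disc is down=not, Relief train inoperative=not → not all inputs occur → does not occur.
Control loop inoperative [OR]: #2 control valve stuck=occurs, Secondary PLC is out=not, Backup vent valve 2 faulted=not → at least one input occurs → occurs.
Block path down [OR]: Control loop inoperative=occurs, Emergency block valve 2 degraded=not, Actuator 2 offline=not → at least one input occurs → occurs.
Pipeline overpressure [OR]: Vent line unavailable=not, Shutdown chain inoperative=not, Block path down=occurs, North relief valve 2 failed=not → at least one input occurs → occurs.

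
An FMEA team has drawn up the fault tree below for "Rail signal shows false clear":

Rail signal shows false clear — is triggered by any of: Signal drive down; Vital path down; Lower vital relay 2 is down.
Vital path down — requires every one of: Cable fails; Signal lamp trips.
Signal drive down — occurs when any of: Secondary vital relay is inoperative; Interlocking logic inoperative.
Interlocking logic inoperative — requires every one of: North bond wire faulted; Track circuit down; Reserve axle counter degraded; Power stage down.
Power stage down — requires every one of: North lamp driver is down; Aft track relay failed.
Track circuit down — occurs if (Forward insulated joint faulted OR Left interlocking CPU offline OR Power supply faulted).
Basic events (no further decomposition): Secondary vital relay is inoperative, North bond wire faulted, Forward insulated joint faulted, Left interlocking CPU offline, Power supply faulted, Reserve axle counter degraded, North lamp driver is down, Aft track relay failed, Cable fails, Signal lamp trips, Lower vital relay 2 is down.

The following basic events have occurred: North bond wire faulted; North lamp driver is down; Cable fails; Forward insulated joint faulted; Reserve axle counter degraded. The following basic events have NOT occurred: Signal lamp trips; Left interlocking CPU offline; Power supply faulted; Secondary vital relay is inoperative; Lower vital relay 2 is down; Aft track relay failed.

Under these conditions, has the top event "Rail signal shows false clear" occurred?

No

Track circuit down [OR]: Forward insulated joint faulted=occurs, Left interlocking CPU offline=not, Power supply faulted=not → at least one input occurs → occurs.
Power stage down [AND]: North lamp driver is down=occurs, Aft track relay failed=not → not all inputs occur → does not occur.
Interlocking logic inoperative [AND]: North bond wire faulted=occurs, Track circuit down=occurs, Reserve axle counter degraded=occurs, Power stage down=not → not all inputs occur → does not occur.
Signal drive down [OR]: Secondary vital relay is inoperative=not, Interlocking logic inoperative=not → no input occurs → does not occur.
Vital path down [AND]: Cable fails=occurs, Signal lamp trips=not → not all inputs occur → does not occur.
Rail signal shows false clear [OR]: Signal drive down=not, Vital path down=not, Lower vital relay 2 is down=not → no input occurs → does not occur.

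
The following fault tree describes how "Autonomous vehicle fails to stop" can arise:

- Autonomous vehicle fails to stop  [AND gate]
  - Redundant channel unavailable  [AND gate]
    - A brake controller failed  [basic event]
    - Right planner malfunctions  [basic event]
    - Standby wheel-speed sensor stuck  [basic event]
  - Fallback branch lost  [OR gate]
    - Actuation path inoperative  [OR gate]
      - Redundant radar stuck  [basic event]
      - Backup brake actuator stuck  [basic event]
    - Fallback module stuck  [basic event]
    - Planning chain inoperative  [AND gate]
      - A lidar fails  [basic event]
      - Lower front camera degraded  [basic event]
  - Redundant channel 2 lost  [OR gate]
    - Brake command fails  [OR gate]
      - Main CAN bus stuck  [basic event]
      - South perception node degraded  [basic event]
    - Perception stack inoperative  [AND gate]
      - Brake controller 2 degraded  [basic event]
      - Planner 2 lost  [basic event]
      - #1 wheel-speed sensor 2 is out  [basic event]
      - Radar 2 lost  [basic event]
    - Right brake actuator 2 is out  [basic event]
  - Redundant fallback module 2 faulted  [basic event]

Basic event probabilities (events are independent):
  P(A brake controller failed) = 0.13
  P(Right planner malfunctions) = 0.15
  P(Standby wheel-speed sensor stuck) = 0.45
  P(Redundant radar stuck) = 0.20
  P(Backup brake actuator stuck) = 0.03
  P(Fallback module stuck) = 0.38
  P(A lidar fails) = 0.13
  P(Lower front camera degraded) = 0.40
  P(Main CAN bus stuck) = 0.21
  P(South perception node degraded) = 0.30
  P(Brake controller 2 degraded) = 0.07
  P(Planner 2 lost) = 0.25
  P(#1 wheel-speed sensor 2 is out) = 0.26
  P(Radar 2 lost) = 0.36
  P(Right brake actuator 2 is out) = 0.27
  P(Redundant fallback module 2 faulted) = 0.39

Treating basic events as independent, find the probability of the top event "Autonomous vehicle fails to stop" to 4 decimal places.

0.0011

P(Redundant channel unavailable) [AND] = 0.13 × 0.15 × 0.45 = 0.008775
P(Actuation path inoperative) [OR] = 1 − (1−0.20) × (1−0.03) = 0.224000
P(Planning chain inoperative) [AND] = 0.13 × 0.40 = 0.052000
P(Fallback branch lost) [OR] = 1 − (1−0.224000) × (1−0.38) × (1−0.052000) = 0.543898
P(Brake command fails) [OR] = 1 − (1−0.21) × (1−0.30) = 0.447000
P(Perception stack inoperative) [AND] = 0.07 × 0.25 × 0.26 × 0.36 = 0.001638
P(Redundant channel 2 lost) [OR] = 1 − (1−0.447000) × (1−0.001638) × (1−0.27) = 0.596971
P(Autonomous vehicle fails to stop) [AND] = 0.008775 × 0.543898 × 0.596971 × 0.39 = 0.001111
Rounded to 4 decimal places: P(Autonomous vehicle fails to stop) ≈ 0.0011.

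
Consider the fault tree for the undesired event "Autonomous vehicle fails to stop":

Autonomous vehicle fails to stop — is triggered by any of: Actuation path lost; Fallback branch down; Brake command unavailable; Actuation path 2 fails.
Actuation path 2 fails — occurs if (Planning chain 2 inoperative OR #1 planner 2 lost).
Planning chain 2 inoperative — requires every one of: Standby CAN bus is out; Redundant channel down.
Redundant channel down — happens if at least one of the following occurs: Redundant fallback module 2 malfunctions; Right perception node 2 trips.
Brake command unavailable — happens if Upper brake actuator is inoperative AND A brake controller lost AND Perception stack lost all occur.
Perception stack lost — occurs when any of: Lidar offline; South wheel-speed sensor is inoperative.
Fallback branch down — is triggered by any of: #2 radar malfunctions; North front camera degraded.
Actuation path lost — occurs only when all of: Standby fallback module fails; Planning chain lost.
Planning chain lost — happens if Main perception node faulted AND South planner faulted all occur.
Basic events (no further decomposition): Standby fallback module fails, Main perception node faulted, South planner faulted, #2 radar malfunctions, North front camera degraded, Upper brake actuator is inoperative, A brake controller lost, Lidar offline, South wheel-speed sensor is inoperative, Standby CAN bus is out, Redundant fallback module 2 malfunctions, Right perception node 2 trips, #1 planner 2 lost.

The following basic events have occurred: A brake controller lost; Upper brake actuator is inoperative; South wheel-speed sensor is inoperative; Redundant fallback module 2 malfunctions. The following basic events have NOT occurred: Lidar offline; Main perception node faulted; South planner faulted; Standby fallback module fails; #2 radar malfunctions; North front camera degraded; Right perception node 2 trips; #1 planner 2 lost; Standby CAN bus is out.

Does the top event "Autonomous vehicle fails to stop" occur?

Planning chain lost [AND]: Main perception node faulted=not, South planner faulted=not → not all inputs occur → does not occur.
Actuation path lost [AND]: Standby fallback module fails=not, Planning chain lost=not → not all inputs occur → does not occur.
Fallback branch down [OR]: #2 radar malfunctions=not, North front camera degraded=not → no input occurs → does not occur.
Perception stack lost [OR]: Lidar offline=not, South wheel-speed sensor is inoperative=occurs → at least one input occurs → occurs.
Brake command unavailable [AND]: Upper brake actuator is inoperative=occurs, A brake controller lost=occurs, Perception stack lost=occurs → all inputs occur → occurs.
Redundant channel down [OR]: Redundant fallback module 2 malfunctions=occurs, Right perception node 2 trips=not → at least one input occurs → occurs.
Planning chain 2 inoperative [AND]: Standby CAN bus is out=not, Redundant channel down=occurs → not all inputs occur → does not occur.
Actuation path 2 fails [OR]: Planning chain 2 inoperative=not, #1 planner 2 lost=not → no input occurs → does not occur.
Autonomous vehicle fails to stop [OR]: Actuation path lost=not, Fallback branch down=not, Brake command unavailable=occurs, Actuation path 2 fails=not → at least one input occurs → occurs.

Yes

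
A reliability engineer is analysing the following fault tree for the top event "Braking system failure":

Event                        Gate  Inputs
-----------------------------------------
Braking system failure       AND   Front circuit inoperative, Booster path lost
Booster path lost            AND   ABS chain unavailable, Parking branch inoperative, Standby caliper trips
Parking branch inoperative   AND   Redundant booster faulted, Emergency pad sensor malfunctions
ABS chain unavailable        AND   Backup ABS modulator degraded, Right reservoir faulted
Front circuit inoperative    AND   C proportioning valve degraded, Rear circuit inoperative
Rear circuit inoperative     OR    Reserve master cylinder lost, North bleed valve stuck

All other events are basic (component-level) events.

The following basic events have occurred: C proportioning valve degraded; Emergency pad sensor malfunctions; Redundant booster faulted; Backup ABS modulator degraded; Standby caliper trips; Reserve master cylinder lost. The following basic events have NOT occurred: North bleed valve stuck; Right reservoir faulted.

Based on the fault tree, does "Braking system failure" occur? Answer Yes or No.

Rear circuit inoperative [OR]: Reserve master cylinder lost=occurs, North bleed valve stuck=not → at least one input occurs → occurs.
Front circuit inoperative [AND]: C proportioning valve degraded=occurs, Rear circuit inoperative=occurs → all inputs occur → occurs.
ABS chain unavailable [AND]: Backup ABS modulator degraded=occurs, Right reservoir faulted=not → not all inputs occur → does not occur.
Parking branch inoperative [AND]: Redundant booster faulted=occurs, Emergency pad sensor malfunctions=occurs → all inputs occur → occurs.
Booster path lost [AND]: ABS chain unavailable=not, Parking branch inoperative=occurs, Standby caliper trips=occurs → not all inputs occur → does not occur.
Braking system failure [AND]: Front circuit inoperative=occurs, Booster path lost=not → not all inputs occur → does not occur.

No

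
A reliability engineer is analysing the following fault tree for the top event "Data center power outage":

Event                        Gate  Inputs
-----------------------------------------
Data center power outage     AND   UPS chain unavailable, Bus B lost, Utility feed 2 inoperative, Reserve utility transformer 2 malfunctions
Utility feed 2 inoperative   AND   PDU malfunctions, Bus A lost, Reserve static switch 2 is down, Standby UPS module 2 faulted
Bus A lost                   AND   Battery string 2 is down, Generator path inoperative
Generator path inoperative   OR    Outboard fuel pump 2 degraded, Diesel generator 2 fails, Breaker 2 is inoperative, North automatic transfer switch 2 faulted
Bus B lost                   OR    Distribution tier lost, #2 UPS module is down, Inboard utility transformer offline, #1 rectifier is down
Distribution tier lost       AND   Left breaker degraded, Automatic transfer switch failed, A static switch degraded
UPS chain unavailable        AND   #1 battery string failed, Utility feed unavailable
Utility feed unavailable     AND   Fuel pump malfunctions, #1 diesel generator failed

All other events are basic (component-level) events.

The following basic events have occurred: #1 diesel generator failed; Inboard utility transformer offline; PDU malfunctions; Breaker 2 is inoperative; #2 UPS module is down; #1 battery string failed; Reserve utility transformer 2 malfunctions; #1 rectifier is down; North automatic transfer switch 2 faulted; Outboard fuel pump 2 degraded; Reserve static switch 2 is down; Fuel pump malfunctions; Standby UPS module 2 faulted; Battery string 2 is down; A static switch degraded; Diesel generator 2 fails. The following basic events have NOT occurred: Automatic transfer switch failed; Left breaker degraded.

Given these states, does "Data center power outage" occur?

Utility feed unavailable [AND]: Fuel pump malfunctions=occurs, #1 diesel generator failed=occurs → all inputs occur → occurs.
UPS chain unavailable [AND]: #1 battery string failed=occurs, Utility feed unavailable=occurs → all inputs occur → occurs.
Distribution tier lost [AND]: Left breaker degraded=not, Automatic transfer switch failed=not, A static switch degraded=occurs → not all inputs occur → does not occur.
Bus B lost [OR]: Distribution tier lost=not, #2 UPS module is down=occurs, Inboard utility transformer offline=occurs, #1 rectifier is down=occurs → at least one input occurs → occurs.
Generator path inoperative [OR]: Outboard fuel pump 2 degraded=occurs, Diesel generator 2 fails=occurs, Breaker 2 is inoperative=occurs, North automatic transfer switch 2 faulted=occurs → at least one input occurs → occurs.
Bus A lost [AND]: Battery string 2 is down=occurs, Generator path inoperative=occurs → all inputs occur → occurs.
Utility feed 2 inoperative [AND]: PDU malfunctions=occurs, Bus A lost=occurs, Reserve static switch 2 is down=occurs, Standby UPS module 2 faulted=occurs → all inputs occur → occurs.
Data center power outage [AND]: UPS chain unavailable=occurs, Bus B lost=occurs, Utility feed 2 inoperative=occurs, Reserve utility transformer 2 malfunctions=occurs → all inputs occur → occurs.

Yes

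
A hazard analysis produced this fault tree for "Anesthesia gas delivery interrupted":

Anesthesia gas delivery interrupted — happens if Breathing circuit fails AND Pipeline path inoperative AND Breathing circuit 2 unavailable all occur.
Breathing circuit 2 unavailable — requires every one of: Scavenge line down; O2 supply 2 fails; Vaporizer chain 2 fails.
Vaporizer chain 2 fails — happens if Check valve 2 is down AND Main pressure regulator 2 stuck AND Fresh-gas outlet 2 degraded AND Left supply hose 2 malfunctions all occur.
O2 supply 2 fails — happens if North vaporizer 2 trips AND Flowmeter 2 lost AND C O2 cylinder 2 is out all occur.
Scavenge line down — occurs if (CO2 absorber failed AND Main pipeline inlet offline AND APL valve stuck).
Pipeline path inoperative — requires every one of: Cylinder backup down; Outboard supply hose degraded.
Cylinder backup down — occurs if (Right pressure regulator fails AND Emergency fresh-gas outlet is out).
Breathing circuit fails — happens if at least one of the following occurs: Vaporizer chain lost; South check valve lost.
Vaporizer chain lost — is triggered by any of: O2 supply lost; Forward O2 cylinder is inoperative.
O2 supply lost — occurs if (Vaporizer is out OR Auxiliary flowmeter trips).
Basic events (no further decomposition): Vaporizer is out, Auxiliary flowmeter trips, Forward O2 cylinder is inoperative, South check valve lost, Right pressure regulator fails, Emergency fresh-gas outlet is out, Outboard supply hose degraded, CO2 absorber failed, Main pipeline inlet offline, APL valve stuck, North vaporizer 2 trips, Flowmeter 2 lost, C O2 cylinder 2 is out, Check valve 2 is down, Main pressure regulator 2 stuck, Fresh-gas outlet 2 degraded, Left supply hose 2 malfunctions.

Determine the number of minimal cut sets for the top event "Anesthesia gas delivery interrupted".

4

O2 supply lost [OR]: union of children's cut sets → 2 cut set(s).
Vaporizer chain lost [OR]: union of children's cut sets → 3 cut set(s).
Breathing circuit fails [OR]: union of children's cut sets → 4 cut set(s).
Cylinder backup down [AND]: one cut set from each child combined → 1 × 1 = 1 cut set(s).
Pipeline path inoperative [AND]: one cut set from each child combined → 1 × 1 = 1 cut set(s).
Scavenge line down [AND]: one cut set from each child combined → 1 × 1 × 1 = 1 cut set(s).
O2 supply 2 fails [AND]: one cut set from each child combined → 1 × 1 × 1 = 1 cut set(s).
Vaporizer chain 2 fails [AND]: one cut set from each child combined → 1 × 1 × 1 × 1 = 1 cut set(s).
Breathing circuit 2 unavailable [AND]: one cut set from each child combined → 1 × 1 × 1 = 1 cut set(s).
Anesthesia gas delivery interrupted [AND]: one cut set from each child combined → 4 × 1 × 1 = 4 cut set(s).
Minimal cut sets: {APL valve stuck, C O2 cylinder 2 is out, CO2 absorber failed, Check valve 2 is down, Emergency fresh-gas outlet is out, Flowmeter 2 lost, Fresh-gas outlet 2 degraded, Left supply hose 2 malfunctions, Main pipeline inlet offline, Main pressure regulator 2 stuck, North vaporizer 2 trips, Outboard supply hose degraded, Right pressure regulator fails, Vaporizer is out}; {APL valve stuck, Auxiliary flowmeter trips, C O2 cylinder 2 is out, CO2 absorber failed, Check valve 2 is down, Emergency fresh-gas outlet is out, Flowmeter 2 lost, Fresh-gas outlet 2 degraded, Left supply hose 2 malfunctions, Main pipeline inlet offline, Main pressure regulator 2 stuck, North vaporizer 2 trips, Outboard supply hose degraded, Right pressure regulator fails}; {APL valve stuck, C O2 cylinder 2 is out, CO2 absorber failed, Check valve 2 is down, Emergency fresh-gas outlet is out, Flowmeter 2 lost, Forward O2 cylinder is inoperative, Fresh-gas outlet 2 degraded, Left supply hose 2 malfunctions, Main pipeline inlet offline, Main pressure regulator 2 stuck, North vaporizer 2 trips, Outboard supply hose degraded, Right pressure regulator fails}; {APL valve stuck, C O2 cylinder 2 is out, CO2 absorber failed, Check valve 2 is down, Emergency fresh-gas outlet is out, Flowmeter 2 lost, Fresh-gas outlet 2 degraded, Left supply hose 2 malfunctions, Main pipeline inlet offline, Main pressure regulator 2 stuck, North vaporizer 2 trips, Outboard supply hose degraded, Right pressure regulator fails, South check valve lost}.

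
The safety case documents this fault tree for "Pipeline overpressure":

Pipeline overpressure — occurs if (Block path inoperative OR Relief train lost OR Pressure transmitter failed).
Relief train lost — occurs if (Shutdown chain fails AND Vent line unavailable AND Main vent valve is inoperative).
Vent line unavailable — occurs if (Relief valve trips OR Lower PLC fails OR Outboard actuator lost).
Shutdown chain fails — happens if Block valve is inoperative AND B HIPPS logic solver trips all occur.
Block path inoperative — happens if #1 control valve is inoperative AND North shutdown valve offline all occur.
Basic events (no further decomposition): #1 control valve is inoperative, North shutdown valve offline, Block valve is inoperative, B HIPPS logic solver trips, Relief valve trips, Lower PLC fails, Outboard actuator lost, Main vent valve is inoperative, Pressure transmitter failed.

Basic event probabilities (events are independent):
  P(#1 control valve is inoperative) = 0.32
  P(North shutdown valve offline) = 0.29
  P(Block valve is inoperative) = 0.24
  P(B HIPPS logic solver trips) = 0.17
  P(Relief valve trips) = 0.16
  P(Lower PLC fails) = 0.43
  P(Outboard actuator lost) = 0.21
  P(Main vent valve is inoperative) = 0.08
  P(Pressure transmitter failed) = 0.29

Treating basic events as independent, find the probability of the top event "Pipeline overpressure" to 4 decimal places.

P(Block path inoperative) [AND] = 0.32 × 0.29 = 0.092800
P(Shutdown chain fails) [AND] = 0.24 × 0.17 = 0.040800
P(Vent line unavailable) [OR] = 1 − (1−0.16) × (1−0.43) × (1−0.21) = 0.621748
P(Relief train lost) [AND] = 0.040800 × 0.621748 × 0.08 = 0.002029
P(Pipeline overpressure) [OR] = 1 − (1−0.092800) × (1−0.002029) × (1−0.29) = 0.357195
Rounded to 4 decimal places: P(Pipeline overpressure) ≈ 0.3572.

0.3572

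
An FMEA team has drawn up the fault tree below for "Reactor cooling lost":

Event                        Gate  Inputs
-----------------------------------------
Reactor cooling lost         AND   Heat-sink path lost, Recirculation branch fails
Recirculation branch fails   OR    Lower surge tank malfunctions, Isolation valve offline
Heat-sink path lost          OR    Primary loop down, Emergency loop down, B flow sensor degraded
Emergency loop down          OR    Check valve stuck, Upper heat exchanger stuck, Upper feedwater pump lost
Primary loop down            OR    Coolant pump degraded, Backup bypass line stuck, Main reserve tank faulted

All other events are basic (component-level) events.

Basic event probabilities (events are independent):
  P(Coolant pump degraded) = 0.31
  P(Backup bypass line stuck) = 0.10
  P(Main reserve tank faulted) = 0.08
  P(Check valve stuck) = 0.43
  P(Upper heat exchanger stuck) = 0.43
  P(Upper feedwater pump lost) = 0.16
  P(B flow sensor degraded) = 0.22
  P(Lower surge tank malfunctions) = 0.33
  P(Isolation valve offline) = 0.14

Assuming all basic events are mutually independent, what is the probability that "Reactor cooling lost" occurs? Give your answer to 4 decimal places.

P(Primary loop down) [OR] = 1 − (1−0.31) × (1−0.10) × (1−0.08) = 0.428680
P(Emergency loop down) [OR] = 1 − (1−0.43) × (1−0.43) × (1−0.16) = 0.727084
P(Heat-sink path lost) [OR] = 1 − (1−0.428680) × (1−0.727084) × (1−0.22) = 0.878381
P(Recirculation branch fails) [OR] = 1 − (1−0.33) × (1−0.14) = 0.423800
P(Reactor cooling lost) [AND] = 0.878381 × 0.423800 = 0.372258
Rounded to 4 decimal places: P(Reactor cooling lost) ≈ 0.3723.

0.3723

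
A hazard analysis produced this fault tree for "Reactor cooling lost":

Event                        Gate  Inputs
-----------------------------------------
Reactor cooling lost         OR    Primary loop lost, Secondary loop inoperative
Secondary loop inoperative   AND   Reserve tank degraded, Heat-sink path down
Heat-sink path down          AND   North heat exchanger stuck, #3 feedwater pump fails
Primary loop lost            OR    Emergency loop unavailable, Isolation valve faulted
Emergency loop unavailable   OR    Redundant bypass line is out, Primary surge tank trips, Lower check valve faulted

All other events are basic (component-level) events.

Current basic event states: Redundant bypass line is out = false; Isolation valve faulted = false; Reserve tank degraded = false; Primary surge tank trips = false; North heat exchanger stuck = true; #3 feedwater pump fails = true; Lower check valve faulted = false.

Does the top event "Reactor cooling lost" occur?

No

Emergency loop unavailable [OR]: Redundant bypass line is out=not, Primary surge tank trips=not, Lower check valve faulted=not → no input occurs → does not occur.
Primary loop lost [OR]: Emergency loop unavailable=not, Isolation valve faulted=not → no input occurs → does not occur.
Heat-sink path down [AND]: North heat exchanger stuck=occurs, #3 feedwater pump fails=occurs → all inputs occur → occurs.
Secondary loop inoperative [AND]: Reserve tank degraded=not, Heat-sink path down=occurs → not all inputs occur → does not occur.
Reactor cooling lost [OR]: Primary loop lost=not, Secondary loop inoperative=not → no input occurs → does not occur.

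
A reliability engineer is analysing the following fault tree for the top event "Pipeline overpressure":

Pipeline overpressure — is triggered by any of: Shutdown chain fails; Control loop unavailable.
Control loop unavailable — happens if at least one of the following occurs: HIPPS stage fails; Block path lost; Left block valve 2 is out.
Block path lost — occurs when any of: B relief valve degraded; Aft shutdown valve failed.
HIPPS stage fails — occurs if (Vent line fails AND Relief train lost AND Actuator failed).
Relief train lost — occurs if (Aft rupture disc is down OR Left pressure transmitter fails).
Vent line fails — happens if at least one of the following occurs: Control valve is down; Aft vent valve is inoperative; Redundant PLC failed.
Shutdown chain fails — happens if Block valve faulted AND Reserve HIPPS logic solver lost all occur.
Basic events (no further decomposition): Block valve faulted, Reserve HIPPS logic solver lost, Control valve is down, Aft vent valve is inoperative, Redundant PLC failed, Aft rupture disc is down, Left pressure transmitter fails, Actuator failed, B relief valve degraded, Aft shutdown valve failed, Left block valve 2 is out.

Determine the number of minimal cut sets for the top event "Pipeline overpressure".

Shutdown chain fails [AND]: one cut set from each child combined → 1 × 1 = 1 cut set(s).
Vent line fails [OR]: union of children's cut sets → 3 cut set(s).
Relief train lost [OR]: union of children's cut sets → 2 cut set(s).
HIPPS stage fails [AND]: one cut set from each child combined → 3 × 2 × 1 = 6 cut set(s).
Block path lost [OR]: union of children's cut sets → 2 cut set(s).
Control loop unavailable [OR]: union of children's cut sets → 9 cut set(s).
Pipeline overpressure [OR]: union of children's cut sets → 10 cut set(s).
Minimal cut sets: {Block valve faulted, Reserve HIPPS logic solver lost}; {Actuator failed, Aft rupture disc is down, Control valve is down}; {Actuator failed, Control valve is down, Left pressure transmitter fails}; {Actuator failed, Aft rupture disc is down, Aft vent valve is inoperative}; {Actuator failed, Aft vent valve is inoperative, Left pressure transmitter fails}; {Actuator failed, Aft rupture disc is down, Redundant PLC failed}; {Actuator failed, Left pressure transmitter fails, Redundant PLC failed}; {B relief valve degraded}; {Aft shutdown valve failed}; {Left block valve 2 is out}.

10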